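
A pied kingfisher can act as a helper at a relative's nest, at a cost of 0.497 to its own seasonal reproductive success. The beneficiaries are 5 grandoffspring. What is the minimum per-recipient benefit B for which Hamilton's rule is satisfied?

r to a grandoffspring = 0.25 (two parent–offspring links: r = (1/2)^2 = 1/4).
Hamilton's rule with n recipients of equal r: n·r·B > C, so B > C/(n·r) = 0.497/(5·0.25) = 0.3976.

0.3976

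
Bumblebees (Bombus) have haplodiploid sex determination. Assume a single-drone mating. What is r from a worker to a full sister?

Haplodiploid full sisters inherit their father's entire haploid genome identically (contributing 1/2) and on average half of their mother's contribution (1/2 · 1/2 = 1/4); r = 1/2 + 1/4 = 3/4.

0.75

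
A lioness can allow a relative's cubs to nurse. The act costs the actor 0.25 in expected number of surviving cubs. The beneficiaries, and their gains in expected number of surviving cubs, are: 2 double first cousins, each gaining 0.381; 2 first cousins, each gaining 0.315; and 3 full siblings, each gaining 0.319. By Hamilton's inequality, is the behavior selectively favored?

Yes

Hamilton's rule: the trait is favored when the sum of r·B over every recipient exceeds the actor's cost C.
r to a double first cousin = 0.25 (double first cousins share both grandparent pairs — four paths of length 4: r = 4·(1/2)^4 = 1/4).
r to a first cousin = 0.125 (first cousins share one grandparent pair — two paths of length 4: r = 2·(1/2)^4 = 1/8).
r to a full sibling = 1/2 (full sibs share both parents — two paths of length 2: r = 2·(1/2)^2 = 1/2).
Summing one r·B term per recipient: 2·0.25·0.381 + 2·0.125·0.315 + 3·0.5·0.319 = 0.74775.
0.74775 > 0.25: the indirect benefit exceeds the cost.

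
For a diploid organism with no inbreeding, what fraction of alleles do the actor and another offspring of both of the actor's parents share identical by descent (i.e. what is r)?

0.5

Each parent–offspring link contributes a factor of 1/2, and independent paths through distinct common ancestors add.
Full sibs share both parents — two paths of length 2: r = 2·(1/2)^2 = 1/2.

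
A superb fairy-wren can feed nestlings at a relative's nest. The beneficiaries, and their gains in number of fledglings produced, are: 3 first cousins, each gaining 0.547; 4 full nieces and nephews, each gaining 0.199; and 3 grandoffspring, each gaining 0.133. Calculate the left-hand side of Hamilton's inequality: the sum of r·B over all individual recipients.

0.503875

r to a first cousin = 1/8 (first cousins share one grandparent pair — two paths of length 4: r = 2·(1/2)^4 = 1/8).
r to a full niece or nephew = 0.25 (full aunt/uncle↔niece/nephew: two paths of length 3 through the shared grandparent pair: r = 2·(1/2)^3 = 1/4).
r to a grandoffspring = 1/4 (two parent–offspring links: r = (1/2)^2 = 1/4).
Summing one r·B term per recipient: 3·0.125·0.547 + 4·0.25·0.199 + 3·0.25·0.133 = 0.503875.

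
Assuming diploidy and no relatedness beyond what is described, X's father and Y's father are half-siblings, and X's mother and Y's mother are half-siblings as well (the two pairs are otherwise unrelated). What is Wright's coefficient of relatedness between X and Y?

0.125

Independent pedigree routes through distinct common ancestors add.
X and Y are related in two ways: half first cousins through their fathers (r = 1/16) and half first cousins through their mothers (r = 1/16).
r = 1/16 + 1/16 = 0.125.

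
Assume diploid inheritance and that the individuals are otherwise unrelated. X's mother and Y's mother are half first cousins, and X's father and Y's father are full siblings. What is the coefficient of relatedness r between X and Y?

0.140625

Independent pedigree routes through distinct common ancestors add.
X and Y are related in two ways: half second cousins through their mothers (r = 1/64) and first cousins through their fathers (r = 1/8).
r = 1/64 + 1/8 = 0.140625.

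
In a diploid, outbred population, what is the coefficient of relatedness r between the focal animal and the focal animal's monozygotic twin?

Each parent–offspring link contributes a factor of 1/2, and independent paths through distinct common ancestors add.
Monozygotic twins share every allele identical by descent: r = 1.

1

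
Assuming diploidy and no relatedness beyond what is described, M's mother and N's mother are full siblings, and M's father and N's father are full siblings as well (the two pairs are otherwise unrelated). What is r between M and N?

With two independent routes of shared ancestry, r is the sum of the two contributions.
M and N are related in two ways: first cousins through their mothers (r = 1/8) and first cousins through their fathers (r = 1/8) — i.e. double first cousins.
r = 1/8 + 1/8 = 1/4 = 0.25.

0.25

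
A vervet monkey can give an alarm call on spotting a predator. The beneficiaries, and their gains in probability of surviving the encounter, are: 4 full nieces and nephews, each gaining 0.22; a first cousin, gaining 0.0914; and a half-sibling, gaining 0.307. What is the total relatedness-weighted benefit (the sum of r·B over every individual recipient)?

r to a full niece or nephew = 1/4 (full aunt/uncle↔niece/nephew: two paths of length 3 through the shared grandparent pair: r = 2·(1/2)^3 = 1/4).
r to a first cousin = 1/8 (first cousins share one grandparent pair — two paths of length 4: r = 2·(1/2)^4 = 1/8).
r to a half-sibling = 1/4 (half-sibs share one parent — one path of length 2: r = (1/2)^2 = 1/4).
Summing one r·B term per recipient: 4·0.25·0.22 + 1·0.125·0.0914 + 1·0.25·0.307 = 0.308175.

0.308175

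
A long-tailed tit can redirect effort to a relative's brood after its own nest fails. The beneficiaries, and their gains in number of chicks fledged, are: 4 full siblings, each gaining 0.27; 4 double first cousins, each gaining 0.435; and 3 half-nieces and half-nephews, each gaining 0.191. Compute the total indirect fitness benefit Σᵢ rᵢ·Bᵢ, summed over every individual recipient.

r to a full sibling = 0.5 (full sibs share both parents — two paths of length 2: r = 2·(1/2)^2 = 1/2).
r to a double first cousin = 0.25 (double first cousins share both grandparent pairs — four paths of length 4: r = 4·(1/2)^4 = 1/4).
r to a half-niece or half-nephew = 1/8 (half-aunt/uncle↔niece/nephew: one path of length 3: r = (1/2)^3 = 1/8).
Summing one r·B term per recipient: 4·0.5·0.27 + 4·0.25·0.435 + 3·0.125·0.191 = 1.046625.

1.046625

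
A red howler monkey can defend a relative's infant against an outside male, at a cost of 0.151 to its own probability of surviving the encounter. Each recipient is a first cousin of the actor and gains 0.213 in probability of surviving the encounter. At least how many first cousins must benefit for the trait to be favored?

6

r to a first cousin = 1/8 (first cousins share one grandparent pair — two paths of length 4: r = 2·(1/2)^4 = 1/8).
Hamilton's rule: n·r·B > C  ⇒  n > C/(r·B) = 0.151/(0.125·0.213) = 5.671.
The smallest integer exceeding 5.671 is 6.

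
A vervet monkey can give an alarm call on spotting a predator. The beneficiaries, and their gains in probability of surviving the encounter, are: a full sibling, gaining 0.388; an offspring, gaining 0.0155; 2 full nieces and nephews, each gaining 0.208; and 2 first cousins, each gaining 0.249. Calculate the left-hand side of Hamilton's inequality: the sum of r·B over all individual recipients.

0.368

r to a full sibling = 0.5 (full sibs share both parents — two paths of length 2: r = 2·(1/2)^2 = 1/2).
r to an offspring = 0.5 (one parent–offspring link: r = (1/2)^1 = 1/2).
r to a full niece or nephew = 0.25 (full aunt/uncle↔niece/nephew: two paths of length 3 through the shared grandparent pair: r = 2·(1/2)^3 = 1/4).
r to a first cousin = 1/8 (first cousins share one grandparent pair — two paths of length 4: r = 2·(1/2)^4 = 1/8).
Summing one r·B term per recipient: 1·0.5·0.388 + 1·0.5·0.0155 + 2·0.25·0.208 + 2·0.125·0.249 = 0.368.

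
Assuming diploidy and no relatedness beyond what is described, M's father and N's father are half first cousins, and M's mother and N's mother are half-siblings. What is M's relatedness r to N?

With two independent routes of shared ancestry, r is the sum of the two contributions.
M and N are related in two ways: half second cousins through their fathers (r = 1/64) and half first cousins through their mothers (r = 1/16).
r = 1/64 + 1/16 = 0.078125.

0.078125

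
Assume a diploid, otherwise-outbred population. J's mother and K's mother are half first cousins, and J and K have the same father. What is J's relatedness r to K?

Wright's path rule: contributions from independent ancestry routes add.
J and K are related in two ways: half second cousins through their mothers (r = 1/64) and half-sibs through their shared father (r = 1/4).
r = 1/64 + 1/4 = 17/64 = 0.265625.

0.265625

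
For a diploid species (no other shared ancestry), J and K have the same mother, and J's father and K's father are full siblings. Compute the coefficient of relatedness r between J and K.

0.375

Wright's path rule: contributions from independent ancestry routes add.
J and K are related in two ways: half-sibs through their shared mother (r = 1/4) and first cousins through their fathers (r = 1/8).
r = 1/4 + 1/8 = 0.375.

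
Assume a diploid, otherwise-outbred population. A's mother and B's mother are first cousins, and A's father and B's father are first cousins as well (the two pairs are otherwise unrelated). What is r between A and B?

0.0625

Wright's path rule: contributions from independent ancestry routes add.
A and B are related in two ways: second cousins through their mothers (r = 1/32) and second cousins through their fathers (r = 1/32).
r = 1/32 + 1/32 = 0.0625.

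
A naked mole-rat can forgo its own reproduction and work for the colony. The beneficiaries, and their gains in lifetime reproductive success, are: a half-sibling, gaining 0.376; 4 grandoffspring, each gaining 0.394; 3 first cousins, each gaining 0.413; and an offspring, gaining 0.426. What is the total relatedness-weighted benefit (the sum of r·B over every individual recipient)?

0.855875

r to a half-sibling = 1/4 (half-sibs share one parent — one path of length 2: r = (1/2)^2 = 1/4).
r to a grandoffspring = 1/4 (two parent–offspring links: r = (1/2)^2 = 1/4).
r to a first cousin = 0.125 (first cousins share one grandparent pair — two paths of length 4: r = 2·(1/2)^4 = 1/8).
r to an offspring = 1/2 (one parent–offspring link: r = (1/2)^1 = 1/2).
Summing one r·B term per recipient: 1·0.25·0.376 + 4·0.25·0.394 + 3·0.125·0.413 + 1·0.5·0.426 = 0.855875.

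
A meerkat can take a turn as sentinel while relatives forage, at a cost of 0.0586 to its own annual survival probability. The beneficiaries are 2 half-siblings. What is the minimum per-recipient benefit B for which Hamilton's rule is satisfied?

0.1172

r to a half-sibling = 1/4 (half-sibs share one parent — one path of length 2: r = (1/2)^2 = 1/4).
Hamilton's rule with n recipients of equal r: n·r·B > C, so B > C/(n·r) = 0.0586/(2·0.25) = 0.1172.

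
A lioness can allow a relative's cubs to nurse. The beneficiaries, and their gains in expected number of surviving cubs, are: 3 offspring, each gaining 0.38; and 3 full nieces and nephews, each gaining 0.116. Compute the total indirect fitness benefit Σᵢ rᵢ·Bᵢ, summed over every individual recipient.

r to an offspring = 1/2 (one parent–offspring link: r = (1/2)^1 = 1/2).
r to a full niece or nephew = 1/4 (full aunt/uncle↔niece/nephew: two paths of length 3 through the shared grandparent pair: r = 2·(1/2)^3 = 1/4).
Summing one r·B term per recipient: 3·0.5·0.38 + 3·0.25·0.116 = 0.657.

0.657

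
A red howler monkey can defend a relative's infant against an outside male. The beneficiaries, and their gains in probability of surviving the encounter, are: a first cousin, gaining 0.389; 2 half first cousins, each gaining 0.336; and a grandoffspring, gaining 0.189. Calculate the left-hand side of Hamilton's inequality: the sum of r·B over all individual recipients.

0.137875

r to a first cousin = 1/8 (first cousins share one grandparent pair — two paths of length 4: r = 2·(1/2)^4 = 1/8).
r to a half first cousin = 1/16 (half first cousins share one grandparent — one path of length 4: r = (1/2)^4 = 1/16).
r to a grandoffspring = 0.25 (two parent–offspring links: r = (1/2)^2 = 1/4).
Summing one r·B term per recipient: 1·0.125·0.389 + 2·0.0625·0.336 + 1·0.25·0.189 = 0.137875.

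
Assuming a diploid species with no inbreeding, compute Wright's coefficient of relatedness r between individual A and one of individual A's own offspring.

Each parent–offspring link contributes a factor of 1/2, and independent paths through distinct common ancestors add.
One parent–offspring link: r = (1/2)^1 = 1/2.

0.5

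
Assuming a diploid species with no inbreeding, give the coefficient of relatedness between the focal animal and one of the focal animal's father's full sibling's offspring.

0.125

Each parent–offspring link contributes a factor of 1/2, and independent paths through distinct common ancestors add.
First cousins share one grandparent pair — two paths of length 4: r = 2·(1/2)^4 = 1/8.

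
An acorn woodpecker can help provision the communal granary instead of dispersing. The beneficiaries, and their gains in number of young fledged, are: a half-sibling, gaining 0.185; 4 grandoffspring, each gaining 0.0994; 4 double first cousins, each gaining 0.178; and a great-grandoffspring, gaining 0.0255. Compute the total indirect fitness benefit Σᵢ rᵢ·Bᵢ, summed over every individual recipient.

0.3268375

r to a half-sibling = 1/4 (half-sibs share one parent — one path of length 2: r = (1/2)^2 = 1/4).
r to a grandoffspring = 0.25 (two parent–offspring links: r = (1/2)^2 = 1/4).
r to a double first cousin = 0.25 (double first cousins share both grandparent pairs — four paths of length 4: r = 4·(1/2)^4 = 1/4).
r to a great-grandoffspring = 0.125 (three parent–offspring links: r = (1/2)^3 = 1/8).
Summing one r·B term per recipient: 1·0.25·0.185 + 4·0.25·0.0994 + 4·0.25·0.178 + 1·0.125·0.0255 = 0.3268375.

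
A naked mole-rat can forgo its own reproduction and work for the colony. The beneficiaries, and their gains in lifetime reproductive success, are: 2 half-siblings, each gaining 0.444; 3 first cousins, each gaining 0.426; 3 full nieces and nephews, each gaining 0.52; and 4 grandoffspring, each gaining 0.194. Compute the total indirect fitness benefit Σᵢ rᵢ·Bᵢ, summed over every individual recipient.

0.96575

r to a half-sibling = 1/4 (half-sibs share one parent — one path of length 2: r = (1/2)^2 = 1/4).
r to a first cousin = 1/8 (first cousins share one grandparent pair — two paths of length 4: r = 2·(1/2)^4 = 1/8).
r to a full niece or nephew = 1/4 (full aunt/uncle↔niece/nephew: two paths of length 3 through the shared grandparent pair: r = 2·(1/2)^3 = 1/4).
r to a grandoffspring = 0.25 (two parent–offspring links: r = (1/2)^2 = 1/4).
Summing one r·B term per recipient: 2·0.25·0.444 + 3·0.125·0.426 + 3·0.25·0.52 + 4·0.25·0.194 = 0.96575.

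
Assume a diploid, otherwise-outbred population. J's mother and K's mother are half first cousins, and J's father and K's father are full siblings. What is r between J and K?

Wright's path rule: contributions from independent ancestry routes add.
J and K are related in two ways: half second cousins through their mothers (r = 1/64) and first cousins through their fathers (r = 1/8).
r = 1/64 + 1/8 = 9/64 = 0.140625.

0.140625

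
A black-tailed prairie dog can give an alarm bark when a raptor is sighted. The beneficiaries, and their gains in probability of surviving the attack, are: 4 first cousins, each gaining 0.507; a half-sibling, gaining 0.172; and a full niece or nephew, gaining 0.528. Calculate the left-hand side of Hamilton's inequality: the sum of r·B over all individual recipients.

r to a first cousin = 0.125 (first cousins share one grandparent pair — two paths of length 4: r = 2·(1/2)^4 = 1/8).
r to a half-sibling = 0.25 (half-sibs share one parent — one path of length 2: r = (1/2)^2 = 1/4).
r to a full niece or nephew = 1/4 (full aunt/uncle↔niece/nephew: two paths of length 3 through the shared grandparent pair: r = 2·(1/2)^3 = 1/4).
Summing one r·B term per recipient: 4·0.125·0.507 + 1·0.25·0.172 + 1·0.25·0.528 = 0.4285.

0.4285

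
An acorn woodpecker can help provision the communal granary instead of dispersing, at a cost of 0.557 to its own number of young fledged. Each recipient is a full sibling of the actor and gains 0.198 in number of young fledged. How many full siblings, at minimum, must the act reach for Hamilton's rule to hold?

r to a full sibling = 0.5 (full sibs share both parents — two paths of length 2: r = 2·(1/2)^2 = 1/2).
Hamilton's rule: n·r·B > C  ⇒  n > C/(r·B) = 0.557/(0.5·0.198) = 5.626.
The smallest integer exceeding 5.626 is 6.

6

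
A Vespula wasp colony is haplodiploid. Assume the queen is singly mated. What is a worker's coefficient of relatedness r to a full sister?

0.75

Haplodiploid full sisters inherit their father's entire haploid genome identically (contributing 1/2) and on average half of their mother's contribution (1/2 · 1/2 = 1/4); r = 1/2 + 1/4 = 3/4.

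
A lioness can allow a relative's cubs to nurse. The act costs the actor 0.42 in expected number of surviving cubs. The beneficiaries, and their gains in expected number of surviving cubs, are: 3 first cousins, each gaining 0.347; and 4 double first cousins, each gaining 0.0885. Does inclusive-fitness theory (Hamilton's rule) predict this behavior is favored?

No

Hamilton's rule: the trait is favored when the sum of r·B over every recipient exceeds the actor's cost C.
r to a first cousin = 0.125 (first cousins share one grandparent pair — two paths of length 4: r = 2·(1/2)^4 = 1/8).
r to a double first cousin = 1/4 (double first cousins share both grandparent pairs — four paths of length 4: r = 4·(1/2)^4 = 1/4).
Summing one r·B term per recipient: 3·0.125·0.347 + 4·0.25·0.0885 = 0.218625.
0.218625 < 0.42: the indirect benefit is less than the cost.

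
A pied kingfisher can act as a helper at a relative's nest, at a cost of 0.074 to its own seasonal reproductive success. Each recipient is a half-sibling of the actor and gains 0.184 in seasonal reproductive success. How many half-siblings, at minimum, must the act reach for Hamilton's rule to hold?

2

r to a half-sibling = 0.25 (half-sibs share one parent — one path of length 2: r = (1/2)^2 = 1/4).
Hamilton's rule: n·r·B > C  ⇒  n > C/(r·B) = 0.074/(0.25·0.184) = 1.609.
The smallest integer exceeding 1.609 is 2.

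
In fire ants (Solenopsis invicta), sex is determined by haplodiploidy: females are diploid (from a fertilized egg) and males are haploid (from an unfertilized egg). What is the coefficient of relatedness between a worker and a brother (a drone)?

Her haploid brother carries none of their father's genes and a random half of their mother's genome; that half matches the maternal half of her own genome with probability 1/2: r = 1/2 · 1/2 = 1/4.

0.25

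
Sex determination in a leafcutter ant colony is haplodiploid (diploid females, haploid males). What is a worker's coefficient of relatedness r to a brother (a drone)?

Her haploid brother carries none of their father's genes and a random half of their mother's genome; that half matches the maternal half of her own genome with probability 1/2: r = 1/2 · 1/2 = 1/4.

0.25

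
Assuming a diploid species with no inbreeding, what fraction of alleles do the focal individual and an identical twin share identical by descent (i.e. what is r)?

Monozygotic twins share every allele identical by descent: r = 1.

1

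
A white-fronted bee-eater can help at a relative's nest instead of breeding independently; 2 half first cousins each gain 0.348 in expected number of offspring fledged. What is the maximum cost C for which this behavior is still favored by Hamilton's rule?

0.0435

r to a half first cousin = 1/16 (half first cousins share one grandparent — one path of length 4: r = (1/2)^4 = 1/16).
Hamilton's rule: n·r·B > C, so the trait is favored while C < n·r·B = 2·0.0625·0.348 = 0.0435.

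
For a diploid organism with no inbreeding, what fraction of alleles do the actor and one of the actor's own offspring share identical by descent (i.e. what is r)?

0.5

Each parent–offspring link contributes a factor of 1/2, and independent paths through distinct common ancestors add.
One parent–offspring link: r = (1/2)^1 = 1/2.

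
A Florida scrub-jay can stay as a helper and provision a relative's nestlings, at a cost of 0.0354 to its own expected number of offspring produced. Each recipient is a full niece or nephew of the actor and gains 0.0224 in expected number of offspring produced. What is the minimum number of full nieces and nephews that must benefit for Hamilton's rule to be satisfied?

7

r to a full niece or nephew = 1/4 (full aunt/uncle↔niece/nephew: two paths of length 3 through the shared grandparent pair: r = 2·(1/2)^3 = 1/4).
Hamilton's rule: n·r·B > C  ⇒  n > C/(r·B) = 0.0354/(0.25·0.0224) = 6.321.
The smallest integer exceeding 6.321 is 7.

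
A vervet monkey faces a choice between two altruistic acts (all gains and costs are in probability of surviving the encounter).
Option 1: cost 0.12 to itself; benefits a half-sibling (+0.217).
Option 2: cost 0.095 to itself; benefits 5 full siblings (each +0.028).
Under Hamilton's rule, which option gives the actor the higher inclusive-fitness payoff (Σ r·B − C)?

Option 2

Option 1: r to a half-sibling = 0.25.
Option 1: Σ r·B − C = (1·0.25·0.217) − 0.12 = -0.06575.
Option 2: r to a full sibling = 0.5.
Option 2: Σ r·B − C = (5·0.5·0.028) − 0.095 = -0.025.
Option 2 has the higher net inclusive-fitness payoff.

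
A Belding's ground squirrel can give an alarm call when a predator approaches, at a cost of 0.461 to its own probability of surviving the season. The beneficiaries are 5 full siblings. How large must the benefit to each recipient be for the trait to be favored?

0.1844

r to a full sibling = 0.5 (full sibs share both parents — two paths of length 2: r = 2·(1/2)^2 = 1/2).
Hamilton's rule with n recipients of equal r: n·r·B > C, so B > C/(n·r) = 0.461/(5·0.5) = 0.1844.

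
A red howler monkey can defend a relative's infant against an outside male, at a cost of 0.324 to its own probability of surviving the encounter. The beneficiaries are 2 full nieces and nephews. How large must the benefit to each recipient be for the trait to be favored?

r to a full niece or nephew = 0.25 (full aunt/uncle↔niece/nephew: two paths of length 3 through the shared grandparent pair: r = 2·(1/2)^3 = 1/4).
Hamilton's rule with n recipients of equal r: n·r·B > C, so B > C/(n·r) = 0.324/(2·0.25) = 0.648.

0.648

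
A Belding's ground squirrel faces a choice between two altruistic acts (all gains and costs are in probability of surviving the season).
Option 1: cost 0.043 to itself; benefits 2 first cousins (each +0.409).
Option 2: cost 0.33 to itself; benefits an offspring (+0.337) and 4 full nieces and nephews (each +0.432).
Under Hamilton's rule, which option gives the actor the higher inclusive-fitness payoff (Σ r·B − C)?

Option 1: r to a first cousin = 0.125.
Option 1: Σ r·B − C = (2·0.125·0.409) − 0.043 = 0.05925.
Option 2: r to an offspring = 0.5.
Option 2: r to a full niece or nephew = 0.25.
Option 2: Σ r·B − C = (1·0.5·0.337 + 4·0.25·0.432) − 0.33 = 0.2705.
Option 2 has the higher net inclusive-fitness payoff.

Option 2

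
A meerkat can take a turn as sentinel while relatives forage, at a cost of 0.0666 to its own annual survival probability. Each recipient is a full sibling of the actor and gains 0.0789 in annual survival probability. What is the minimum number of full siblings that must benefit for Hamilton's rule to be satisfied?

r to a full sibling = 1/2 (full sibs share both parents — two paths of length 2: r = 2·(1/2)^2 = 1/2).
Hamilton's rule: n·r·B > C  ⇒  n > C/(r·B) = 0.0666/(0.5·0.0789) = 1.688.
The smallest integer exceeding 1.688 is 2.

2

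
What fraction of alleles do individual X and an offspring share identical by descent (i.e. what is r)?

Each parent–offspring link contributes a factor of 1/2, and independent paths through distinct common ancestors add.
One parent–offspring link: r = (1/2)^1 = 1/2.

0.5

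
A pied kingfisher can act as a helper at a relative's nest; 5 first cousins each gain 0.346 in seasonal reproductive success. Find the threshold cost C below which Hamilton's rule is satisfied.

0.21625

r to a first cousin = 0.125 (first cousins share one grandparent pair — two paths of length 4: r = 2·(1/2)^4 = 1/8).
Hamilton's rule: n·r·B > C, so the trait is favored while C < n·r·B = 5·0.125·0.346 = 0.21625.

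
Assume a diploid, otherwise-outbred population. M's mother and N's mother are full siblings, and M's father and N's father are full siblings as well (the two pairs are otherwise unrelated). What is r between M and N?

0.25

With two independent routes of shared ancestry, r is the sum of the two contributions.
M and N are related in two ways: first cousins through their mothers (r = 1/8) and first cousins through their fathers (r = 1/8) — i.e. double first cousins.
r = 1/8 + 1/8 = 0.25.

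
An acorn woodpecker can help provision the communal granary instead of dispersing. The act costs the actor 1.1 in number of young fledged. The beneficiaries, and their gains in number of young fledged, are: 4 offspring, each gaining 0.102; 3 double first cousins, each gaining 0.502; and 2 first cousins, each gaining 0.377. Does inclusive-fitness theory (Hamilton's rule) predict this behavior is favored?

Hamilton's rule: the trait is favored when the sum of r·B over every recipient exceeds the actor's cost C.
r to an offspring = 0.5 (one parent–offspring link: r = (1/2)^1 = 1/2).
r to a double first cousin = 0.25 (double first cousins share both grandparent pairs — four paths of length 4: r = 4·(1/2)^4 = 1/4).
r to a first cousin = 0.125 (first cousins share one grandparent pair — two paths of length 4: r = 2·(1/2)^4 = 1/8).
Summing one r·B term per recipient: 4·0.5·0.102 + 3·0.25·0.502 + 2·0.125·0.377 = 0.67475.
0.67475 < 1.1: the indirect benefit is less than the cost.

No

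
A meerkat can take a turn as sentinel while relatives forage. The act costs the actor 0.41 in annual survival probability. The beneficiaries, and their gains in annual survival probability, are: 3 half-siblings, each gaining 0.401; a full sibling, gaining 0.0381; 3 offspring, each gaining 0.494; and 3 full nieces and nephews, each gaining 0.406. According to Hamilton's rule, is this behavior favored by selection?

Hamilton's rule: the trait is favored when the sum of r·B over every recipient exceeds the actor's cost C.
r to a half-sibling = 1/4 (half-sibs share one parent — one path of length 2: r = (1/2)^2 = 1/4).
r to a full sibling = 1/2 (full sibs share both parents — two paths of length 2: r = 2·(1/2)^2 = 1/2).
r to an offspring = 0.5 (one parent–offspring link: r = (1/2)^1 = 1/2).
r to a full niece or nephew = 0.25 (full aunt/uncle↔niece/nephew: two paths of length 3 through the shared grandparent pair: r = 2·(1/2)^3 = 1/4).
Summing one r·B term per recipient: 3·0.25·0.401 + 1·0.5·0.0381 + 3·0.5·0.494 + 3·0.25·0.406 = 1.3653.
1.3653 > 0.41: the indirect benefit exceeds the cost.

Yes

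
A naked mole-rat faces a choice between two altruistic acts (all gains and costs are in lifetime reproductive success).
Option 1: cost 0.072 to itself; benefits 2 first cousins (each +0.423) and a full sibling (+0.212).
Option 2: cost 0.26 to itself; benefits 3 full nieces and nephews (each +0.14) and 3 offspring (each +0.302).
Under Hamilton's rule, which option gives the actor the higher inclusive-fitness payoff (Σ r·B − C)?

Option 2

Option 1: r to a first cousin = 0.125.
Option 1: r to a full sibling = 0.5.
Option 1: Σ r·B − C = (2·0.125·0.423 + 1·0.5·0.212) − 0.072 = 0.13975.
Option 2: r to a full niece or nephew = 0.25.
Option 2: r to an offspring = 0.5.
Option 2: Σ r·B − C = (3·0.25·0.14 + 3·0.5·0.302) − 0.26 = 0.298.
Option 2 has the higher net inclusive-fitness payoff.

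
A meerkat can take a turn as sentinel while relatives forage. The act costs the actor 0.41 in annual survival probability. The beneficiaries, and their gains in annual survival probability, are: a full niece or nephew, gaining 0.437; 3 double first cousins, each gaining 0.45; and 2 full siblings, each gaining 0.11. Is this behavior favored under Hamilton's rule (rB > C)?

Hamilton's rule: the trait is favored when the sum of r·B over every recipient exceeds the actor's cost C.
r to a full niece or nephew = 1/4 (full aunt/uncle↔niece/nephew: two paths of length 3 through the shared grandparent pair: r = 2·(1/2)^3 = 1/4).
r to a double first cousin = 0.25 (double first cousins share both grandparent pairs — four paths of length 4: r = 4·(1/2)^4 = 1/4).
r to a full sibling = 1/2 (full sibs share both parents — two paths of length 2: r = 2·(1/2)^2 = 1/2).
Summing one r·B term per recipient: 1·0.25·0.437 + 3·0.25·0.45 + 2·0.5·0.11 = 0.55675.
0.55675 > 0.41: the indirect benefit exceeds the cost.

Yes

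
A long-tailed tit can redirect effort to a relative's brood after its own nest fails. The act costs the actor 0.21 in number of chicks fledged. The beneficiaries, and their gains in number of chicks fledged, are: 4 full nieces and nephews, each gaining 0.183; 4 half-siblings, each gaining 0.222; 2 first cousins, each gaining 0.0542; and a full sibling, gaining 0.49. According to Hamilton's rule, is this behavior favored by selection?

Yes

Hamilton's rule: the trait is favored when the sum of r·B over every recipient exceeds the actor's cost C.
r to a full niece or nephew = 0.25 (full aunt/uncle↔niece/nephew: two paths of length 3 through the shared grandparent pair: r = 2·(1/2)^3 = 1/4).
r to a half-sibling = 0.25 (half-sibs share one parent — one path of length 2: r = (1/2)^2 = 1/4).
r to a first cousin = 1/8 (first cousins share one grandparent pair — two paths of length 4: r = 2·(1/2)^4 = 1/8).
r to a full sibling = 0.5 (full sibs share both parents — two paths of length 2: r = 2·(1/2)^2 = 1/2).
Summing one r·B term per recipient: 4·0.25·0.183 + 4·0.25·0.222 + 2·0.125·0.0542 + 1·0.5·0.49 = 0.66355.
0.66355 > 0.21: the indirect benefit exceeds the cost.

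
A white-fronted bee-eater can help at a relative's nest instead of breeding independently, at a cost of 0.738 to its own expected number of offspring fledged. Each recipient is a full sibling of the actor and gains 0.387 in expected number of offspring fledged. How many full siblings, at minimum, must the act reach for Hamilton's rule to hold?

r to a full sibling = 1/2 (full sibs share both parents — two paths of length 2: r = 2·(1/2)^2 = 1/2).
Hamilton's rule: n·r·B > C  ⇒  n > C/(r·B) = 0.738/(0.5·0.387) = 3.814.
The smallest integer exceeding 3.814 is 4.

4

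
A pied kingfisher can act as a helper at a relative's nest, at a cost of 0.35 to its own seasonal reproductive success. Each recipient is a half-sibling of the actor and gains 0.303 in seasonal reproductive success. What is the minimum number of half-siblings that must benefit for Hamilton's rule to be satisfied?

5

r to a half-sibling = 1/4 (half-sibs share one parent — one path of length 2: r = (1/2)^2 = 1/4).
Hamilton's rule: n·r·B > C  ⇒  n > C/(r·B) = 0.35/(0.25·0.303) = 4.62.
The smallest integer exceeding 4.62 is 5.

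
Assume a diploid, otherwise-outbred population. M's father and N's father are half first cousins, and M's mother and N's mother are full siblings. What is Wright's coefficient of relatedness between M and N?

Relatedness sums over independent paths through distinct common ancestors.
M and N are related in two ways: half second cousins through their fathers (r = 1/64) and first cousins through their mothers (r = 1/8).
r = 1/64 + 1/8 = 0.140625.

0.140625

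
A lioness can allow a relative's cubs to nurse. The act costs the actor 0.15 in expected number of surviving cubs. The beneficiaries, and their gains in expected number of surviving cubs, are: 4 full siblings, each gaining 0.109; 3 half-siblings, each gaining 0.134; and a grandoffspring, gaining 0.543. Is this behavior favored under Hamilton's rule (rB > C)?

Hamilton's rule: the trait is favored when the sum of r·B over every recipient exceeds the actor's cost C.
r to a full sibling = 0.5 (full sibs share both parents — two paths of length 2: r = 2·(1/2)^2 = 1/2).
r to a half-sibling = 1/4 (half-sibs share one parent — one path of length 2: r = (1/2)^2 = 1/4).
r to a grandoffspring = 1/4 (two parent–offspring links: r = (1/2)^2 = 1/4).
Summing one r·B term per recipient: 4·0.5·0.109 + 3·0.25·0.134 + 1·0.25·0.543 = 0.45425.
0.45425 > 0.15: the indirect benefit exceeds the cost.

Yes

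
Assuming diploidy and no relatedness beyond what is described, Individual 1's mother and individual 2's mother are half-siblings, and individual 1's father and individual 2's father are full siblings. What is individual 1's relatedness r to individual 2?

Wright's path rule: contributions from independent ancestry routes add.
Individual 1 and individual 2 are related in two ways: half first cousins through their mothers (r = 1/16) and first cousins through their fathers (r = 1/8).
r = 1/16 + 1/8 = 3/16 = 0.1875.

0.1875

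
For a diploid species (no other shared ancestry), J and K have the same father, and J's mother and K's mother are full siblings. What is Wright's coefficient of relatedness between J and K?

0.375

Independent pedigree routes through distinct common ancestors add.
J and K are related in two ways: half-sibs through their shared father (r = 1/4) and first cousins through their mothers (r = 1/8).
r = 1/4 + 1/8 = 0.375.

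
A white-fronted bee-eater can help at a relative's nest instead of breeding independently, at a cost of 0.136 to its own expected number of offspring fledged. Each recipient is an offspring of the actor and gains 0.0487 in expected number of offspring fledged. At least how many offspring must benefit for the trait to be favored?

r to an offspring = 1/2 (one parent–offspring link: r = (1/2)^1 = 1/2).
Hamilton's rule: n·r·B > C  ⇒  n > C/(r·B) = 0.136/(0.5·0.0487) = 5.585.
The smallest integer exceeding 5.585 is 6.

6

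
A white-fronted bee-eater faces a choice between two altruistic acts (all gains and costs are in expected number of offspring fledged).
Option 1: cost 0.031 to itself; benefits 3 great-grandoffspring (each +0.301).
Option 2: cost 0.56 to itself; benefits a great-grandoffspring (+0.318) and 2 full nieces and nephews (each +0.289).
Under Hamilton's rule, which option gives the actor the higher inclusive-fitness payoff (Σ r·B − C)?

Option 1: r to a great-grandoffspring = 0.125.
Option 1: Σ r·B − C = (3·0.125·0.301) − 0.031 = 0.081875.
Option 2: r to a great-grandoffspring = 0.125.
Option 2: r to a full niece or nephew = 0.25.
Option 2: Σ r·B − C = (1·0.125·0.318 + 2·0.25·0.289) − 0.56 = -0.37575.
Option 1 has the higher net inclusive-fitness payoff.

Option 1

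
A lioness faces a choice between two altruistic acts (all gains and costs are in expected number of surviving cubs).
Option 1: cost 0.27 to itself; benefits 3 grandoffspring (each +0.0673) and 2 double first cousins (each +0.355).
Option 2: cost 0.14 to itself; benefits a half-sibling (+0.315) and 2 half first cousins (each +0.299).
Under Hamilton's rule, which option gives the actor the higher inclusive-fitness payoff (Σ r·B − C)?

Option 1: r to a grandoffspring = 0.25.
Option 1: r to a double first cousin = 0.25.
Option 1: Σ r·B − C = (3·0.25·0.0673 + 2·0.25·0.355) − 0.27 = -0.042025.
Option 2: r to a half-sibling = 0.25.
Option 2: r to a half first cousin = 0.0625.
Option 2: Σ r·B − C = (1·0.25·0.315 + 2·0.0625·0.299) − 0.14 = -0.023875.
Option 2 has the higher net inclusive-fitness payoff.

Option 2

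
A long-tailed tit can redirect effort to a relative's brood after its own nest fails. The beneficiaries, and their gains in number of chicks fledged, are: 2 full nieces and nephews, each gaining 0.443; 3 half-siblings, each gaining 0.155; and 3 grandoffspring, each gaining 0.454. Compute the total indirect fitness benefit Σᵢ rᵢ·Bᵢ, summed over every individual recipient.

0.67825

r to a full niece or nephew = 1/4 (full aunt/uncle↔niece/nephew: two paths of length 3 through the shared grandparent pair: r = 2·(1/2)^3 = 1/4).
r to a half-sibling = 1/4 (half-sibs share one parent — one path of length 2: r = (1/2)^2 = 1/4).
r to a grandoffspring = 1/4 (two parent–offspring links: r = (1/2)^2 = 1/4).
Summing one r·B term per recipient: 2·0.25·0.443 + 3·0.25·0.155 + 3·0.25·0.454 = 0.67825.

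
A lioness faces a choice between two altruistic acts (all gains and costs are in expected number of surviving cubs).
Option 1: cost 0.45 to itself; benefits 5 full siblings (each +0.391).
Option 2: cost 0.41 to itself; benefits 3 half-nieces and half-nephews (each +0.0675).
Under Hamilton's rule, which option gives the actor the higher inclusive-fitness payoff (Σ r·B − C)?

Option 1: r to a full sibling = 0.5.
Option 1: Σ r·B − C = (5·0.5·0.391) − 0.45 = 0.5275.
Option 2: r to a half-niece or half-nephew = 0.125.
Option 2: Σ r·B − C = (3·0.125·0.0675) − 0.41 = -0.3846875.
Option 1 has the higher net inclusive-fitness payoff.

Option 1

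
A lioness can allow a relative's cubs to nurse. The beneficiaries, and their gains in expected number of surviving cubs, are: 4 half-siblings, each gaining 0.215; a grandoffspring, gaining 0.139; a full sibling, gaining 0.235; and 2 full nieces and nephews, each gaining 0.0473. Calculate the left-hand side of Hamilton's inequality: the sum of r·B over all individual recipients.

r to a half-sibling = 0.25 (half-sibs share one parent — one path of length 2: r = (1/2)^2 = 1/4).
r to a grandoffspring = 0.25 (two parent–offspring links: r = (1/2)^2 = 1/4).
r to a full sibling = 1/2 (full sibs share both parents — two paths of length 2: r = 2·(1/2)^2 = 1/2).
r to a full niece or nephew = 0.25 (full aunt/uncle↔niece/nephew: two paths of length 3 through the shared grandparent pair: r = 2·(1/2)^3 = 1/4).
Summing one r·B term per recipient: 4·0.25·0.215 + 1·0.25·0.139 + 1·0.5·0.235 + 2·0.25·0.0473 = 0.3909.

0.3909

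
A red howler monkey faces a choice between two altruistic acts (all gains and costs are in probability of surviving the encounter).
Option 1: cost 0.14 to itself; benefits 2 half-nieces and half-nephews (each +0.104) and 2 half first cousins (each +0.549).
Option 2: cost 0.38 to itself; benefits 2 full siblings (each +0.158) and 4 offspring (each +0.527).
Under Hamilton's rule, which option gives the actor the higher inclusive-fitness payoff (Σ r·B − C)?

Option 1: r to a half-niece or half-nephew = 0.125.
Option 1: r to a half first cousin = 0.0625.
Option 1: Σ r·B − C = (2·0.125·0.104 + 2·0.0625·0.549) − 0.14 = -0.045375.
Option 2: r to a full sibling = 0.5.
Option 2: r to an offspring = 0.5.
Option 2: Σ r·B − C = (2·0.5·0.158 + 4·0.5·0.527) − 0.38 = 0.832.
Option 2 has the higher net inclusive-fitness payoff.

Option 2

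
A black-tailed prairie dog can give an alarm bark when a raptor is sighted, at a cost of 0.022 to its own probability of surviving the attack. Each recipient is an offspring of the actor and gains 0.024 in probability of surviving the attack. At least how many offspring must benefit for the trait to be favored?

r to an offspring = 0.5 (one parent–offspring link: r = (1/2)^1 = 1/2).
Hamilton's rule: n·r·B > C  ⇒  n > C/(r·B) = 0.022/(0.5·0.024) = 1.833.
The smallest integer exceeding 1.833 is 2.

2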